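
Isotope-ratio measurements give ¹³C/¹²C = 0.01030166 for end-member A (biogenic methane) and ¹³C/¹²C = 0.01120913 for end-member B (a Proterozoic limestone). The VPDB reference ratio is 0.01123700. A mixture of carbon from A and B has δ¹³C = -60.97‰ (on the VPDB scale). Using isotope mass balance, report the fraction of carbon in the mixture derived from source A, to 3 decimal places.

δ_A = (0.01030166/0.01123700 − 1)×1000 = (0.916762 − 1)×1000 = -83.238‰
δ_B = (0.01120913/0.01123700 − 1)×1000 = (0.997520 − 1)×1000 = -2.480‰
f_A = (δ_mix − δ_B)/(δ_A − δ_B) = (-60.97 − (-2.480))/(-83.238 − (-2.480))
f_A = -58.490 / -80.757 = 0.7243

0.724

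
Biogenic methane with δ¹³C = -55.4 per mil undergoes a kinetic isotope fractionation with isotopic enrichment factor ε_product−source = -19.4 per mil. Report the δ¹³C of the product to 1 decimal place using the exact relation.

-73.7 per mil

Exactly, δ_product = (δ_source + 1000)·(ε/1000 + 1) − 1000.
δ_product = (-55.4 + 1000) × (-19.4/1000 + 1) − 1000
δ_product = -73.73 per mil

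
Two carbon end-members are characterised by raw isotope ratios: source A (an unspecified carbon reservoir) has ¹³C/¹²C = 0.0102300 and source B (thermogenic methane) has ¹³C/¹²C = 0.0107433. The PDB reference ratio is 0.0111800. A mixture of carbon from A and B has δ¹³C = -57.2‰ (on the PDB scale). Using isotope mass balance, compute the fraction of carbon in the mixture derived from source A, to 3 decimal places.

δ_A = (0.0102300/0.0111800 − 1)×1000 = (0.915027 − 1)×1000 = -84.973‰
δ_B = (0.0107433/0.0111800 − 1)×1000 = (0.960939 − 1)×1000 = -39.061‰
f_A = (δ_mix − δ_B)/(δ_A − δ_B) = (-57.2 − (-39.061))/(-84.973 − (-39.061))
f_A = -18.139 / -45.912 = 0.3951

0.395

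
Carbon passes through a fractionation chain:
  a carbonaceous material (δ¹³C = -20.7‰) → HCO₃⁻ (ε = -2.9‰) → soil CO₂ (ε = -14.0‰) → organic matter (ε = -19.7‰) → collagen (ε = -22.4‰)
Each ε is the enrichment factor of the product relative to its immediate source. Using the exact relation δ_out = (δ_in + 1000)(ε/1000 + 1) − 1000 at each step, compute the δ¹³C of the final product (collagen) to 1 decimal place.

-77.3‰

step 1: δ = (-20.70 + 1000)·(-2.9/1000 + 1) − 1000 = -23.54‰
step 2: δ = (-23.54 + 1000)·(-14.0/1000 + 1) − 1000 = -37.21‰
step 3: δ = (-37.21 + 1000)·(-19.7/1000 + 1) − 1000 = -56.18‰
step 4: δ = (-56.18 + 1000)·(-22.4/1000 + 1) − 1000 = -77.32‰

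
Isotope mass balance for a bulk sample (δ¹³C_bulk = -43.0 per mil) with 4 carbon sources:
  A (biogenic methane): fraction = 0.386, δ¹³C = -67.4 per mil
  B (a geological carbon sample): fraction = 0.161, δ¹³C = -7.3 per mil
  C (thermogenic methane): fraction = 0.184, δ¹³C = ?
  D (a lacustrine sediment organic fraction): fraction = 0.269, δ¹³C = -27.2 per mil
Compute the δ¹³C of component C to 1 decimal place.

-46.1 per mil

Isotope mass balance: δ_bulk = Σ fᵢ·δᵢ.
-43.0 = 0.386×(-67.4) + 0.161×(-7.3) + 0.184×δ_C + 0.269×(-27.2)
0.184·δ_C = -43.0 − (-34.509) = -8.491
δ_C = -8.491 / 0.184 = -46.15 per mil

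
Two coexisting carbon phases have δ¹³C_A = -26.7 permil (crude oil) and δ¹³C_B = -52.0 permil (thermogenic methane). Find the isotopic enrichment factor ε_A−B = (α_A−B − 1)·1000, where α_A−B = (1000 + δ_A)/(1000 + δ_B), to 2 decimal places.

α_A−B = (1000 + -26.7) / (1000 + -52.0) = 973.3 / 948.0 = 1.026688
ε_A−B = (1.026688 − 1) × 1000 = 26.688 permil
(The approximation ε ≈ δ_A − δ_B would give 25.3 permil.)

26.69 permil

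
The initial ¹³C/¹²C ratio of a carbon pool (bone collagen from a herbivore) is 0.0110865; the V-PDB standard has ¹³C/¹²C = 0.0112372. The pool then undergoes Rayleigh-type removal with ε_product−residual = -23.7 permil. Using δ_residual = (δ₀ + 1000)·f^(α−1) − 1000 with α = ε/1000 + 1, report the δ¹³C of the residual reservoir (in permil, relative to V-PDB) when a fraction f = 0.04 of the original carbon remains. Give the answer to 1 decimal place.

64.8 permil

δ₀ = (0.0110865/0.0112372 − 1)×1000 = (0.986589 − 1)×1000 = -13.411 permil
α − 1 = ε/1000 = -0.0237
f^(α−1) = 0.04^(-0.0237) = 1.079273
δ_res = (-13.411 + 1000) × 1.079273 − 1000 = 1064.799 − 1000 = 64.80 permil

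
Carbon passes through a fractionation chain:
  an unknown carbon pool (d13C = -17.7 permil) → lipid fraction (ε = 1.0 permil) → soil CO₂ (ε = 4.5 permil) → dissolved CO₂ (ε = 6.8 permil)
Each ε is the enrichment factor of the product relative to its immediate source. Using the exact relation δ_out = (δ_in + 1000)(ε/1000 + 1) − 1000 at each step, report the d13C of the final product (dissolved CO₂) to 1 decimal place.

step 1: δ = (-17.70 + 1000)·(1.0/1000 + 1) − 1000 = -16.72 permil
step 2: δ = (-16.72 + 1000)·(4.5/1000 + 1) − 1000 = -12.29 permil
step 3: δ = (-12.29 + 1000)·(6.8/1000 + 1) − 1000 = -5.58 permil

-5.6 permil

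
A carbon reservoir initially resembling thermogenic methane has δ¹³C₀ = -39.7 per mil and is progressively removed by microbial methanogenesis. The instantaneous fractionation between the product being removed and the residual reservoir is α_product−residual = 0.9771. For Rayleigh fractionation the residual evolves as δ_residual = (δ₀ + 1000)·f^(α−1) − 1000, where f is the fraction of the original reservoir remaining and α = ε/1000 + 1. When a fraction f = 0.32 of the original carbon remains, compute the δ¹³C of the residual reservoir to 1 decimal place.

-14.3 per mil

Rayleigh residual: δ_res = (δ₀ + 1000)·f^(α−1) − 1000
α − 1 = -0.02290
f^(α−1) = 0.32^(-0.02290) = 1.026436
δ_res = (-39.7 + 1000) × 1.026436 − 1000 = 985.687 − 1000 = -14.31 per mil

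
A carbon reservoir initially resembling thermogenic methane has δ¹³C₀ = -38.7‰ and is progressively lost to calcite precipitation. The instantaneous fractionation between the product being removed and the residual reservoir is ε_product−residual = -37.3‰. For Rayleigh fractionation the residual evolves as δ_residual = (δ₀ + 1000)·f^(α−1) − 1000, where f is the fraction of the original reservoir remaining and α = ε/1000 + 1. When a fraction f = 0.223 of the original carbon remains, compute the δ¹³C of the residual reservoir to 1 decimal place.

Rayleigh residual: δ_res = (δ₀ + 1000)·f^(α−1) − 1000
α = ε/1000 + 1 = 0.96270, so α − 1 = -0.03730
f^(α−1) = 0.223^(-0.03730) = 1.057568
δ_res = (-38.7 + 1000) × 1.057568 − 1000 = 1016.640 − 1000 = 16.64‰

16.6‰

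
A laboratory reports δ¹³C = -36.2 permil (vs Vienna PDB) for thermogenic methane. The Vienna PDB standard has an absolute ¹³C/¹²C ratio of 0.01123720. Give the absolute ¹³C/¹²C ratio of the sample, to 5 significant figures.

0.010830

R_sample = R_standard × (δ¹³C/1000 + 1)
R_sample = 0.01123720 × (-36.2/1000 + 1) = 0.01123720 × 0.963800
R_sample = 0.0108304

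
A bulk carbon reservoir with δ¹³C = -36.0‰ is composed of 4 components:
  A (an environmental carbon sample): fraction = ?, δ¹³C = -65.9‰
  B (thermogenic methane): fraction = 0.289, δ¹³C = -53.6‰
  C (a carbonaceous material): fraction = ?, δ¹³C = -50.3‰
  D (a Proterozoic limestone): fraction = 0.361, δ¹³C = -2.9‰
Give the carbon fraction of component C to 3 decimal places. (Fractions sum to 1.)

Let f_C and f_A be the unknown fractions; fractions sum to 1 so f_C + f_A = 0.350.
Mass balance: Σ fᵢ·δᵢ = δ_bulk ⇒ f_C·(-50.3) + f_A·(-65.9) = -36.0 − (-16.537) = -19.463
Substitute f_A = 0.350 − f_C:
f_C·(-50.3 − -65.9) = -19.463 − 0.350×(-65.9) = 3.602
f_C = 3.602 / 15.6 = 0.2309

0.231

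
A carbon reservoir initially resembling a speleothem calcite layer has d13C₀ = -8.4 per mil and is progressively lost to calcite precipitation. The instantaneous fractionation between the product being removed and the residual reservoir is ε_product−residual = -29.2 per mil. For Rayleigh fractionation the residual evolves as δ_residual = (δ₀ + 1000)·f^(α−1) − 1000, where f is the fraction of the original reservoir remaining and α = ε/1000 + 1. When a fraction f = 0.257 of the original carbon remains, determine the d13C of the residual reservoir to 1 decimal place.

31.7 per mil

Rayleigh residual: δ_res = (δ₀ + 1000)·f^(α−1) − 1000
α = ε/1000 + 1 = 0.97080, so α − 1 = -0.02920
f^(α−1) = 0.257^(-0.02920) = 1.040471
δ_res = (-8.4 + 1000) × 1.040471 − 1000 = 1031.731 − 1000 = 31.73 per mil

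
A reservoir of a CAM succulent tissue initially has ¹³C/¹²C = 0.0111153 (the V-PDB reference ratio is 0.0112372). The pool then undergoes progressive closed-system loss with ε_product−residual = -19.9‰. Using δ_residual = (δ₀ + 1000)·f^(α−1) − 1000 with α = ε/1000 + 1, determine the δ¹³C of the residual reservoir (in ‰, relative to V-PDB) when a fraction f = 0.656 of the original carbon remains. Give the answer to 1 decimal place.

-2.5‰

δ₀ = (0.0111153/0.0112372 − 1)×1000 = (0.989152 − 1)×1000 = -10.848‰
α − 1 = ε/1000 = -0.0199
f^(α−1) = 0.656^(-0.0199) = 1.008425
δ_res = (-10.848 + 1000) × 1.008425 − 1000 = 997.486 − 1000 = -2.51‰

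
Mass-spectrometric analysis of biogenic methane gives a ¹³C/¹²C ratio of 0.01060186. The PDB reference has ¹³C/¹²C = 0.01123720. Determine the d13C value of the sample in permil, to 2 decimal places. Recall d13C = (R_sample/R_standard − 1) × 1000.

-56.54 permil

d13C = (R_sample / R_standard − 1) × 1000
R_sample / R_standard = 0.01060186 / 0.01123720 = 0.943461
d13C = (0.943461 − 1) × 1000 = -56.539 permil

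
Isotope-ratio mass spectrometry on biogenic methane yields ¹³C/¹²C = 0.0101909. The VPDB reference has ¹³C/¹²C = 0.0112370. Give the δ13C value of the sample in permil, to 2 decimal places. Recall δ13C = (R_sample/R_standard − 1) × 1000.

δ13C = (R_sample / R_standard − 1) × 1000
R_sample / R_standard = 0.0101909 / 0.0112370 = 0.906906
δ13C = (0.906906 − 1) × 1000 = -93.094 permil

-93.09 permil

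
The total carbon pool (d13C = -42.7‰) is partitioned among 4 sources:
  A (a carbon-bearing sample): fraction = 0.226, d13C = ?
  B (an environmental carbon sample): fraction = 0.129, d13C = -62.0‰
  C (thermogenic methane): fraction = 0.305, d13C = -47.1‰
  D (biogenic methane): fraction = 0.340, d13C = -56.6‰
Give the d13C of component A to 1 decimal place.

-4.8‰

Isotope mass balance: δ_bulk = Σ fᵢ·δᵢ.
-42.7 = 0.226×δ_A + 0.129×(-62.0) + 0.305×(-47.1) + 0.340×(-56.6)
0.226·δ_A = -42.7 − (-41.608) = -1.093
δ_A = -1.093 / 0.226 = -4.83‰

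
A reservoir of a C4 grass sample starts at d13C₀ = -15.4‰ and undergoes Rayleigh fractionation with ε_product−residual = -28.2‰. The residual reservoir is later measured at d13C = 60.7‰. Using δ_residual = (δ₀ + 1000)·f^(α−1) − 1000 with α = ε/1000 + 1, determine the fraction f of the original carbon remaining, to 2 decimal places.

0.07

α − 1 = ε/1000 = -0.0282
(δ_res + 1000)/(δ₀ + 1000) = (60.7 + 1000)/(-15.4 + 1000) = 1060.7/984.6 = 1.077290
f = 1.077290^(1/-0.0282) = exp(ln(1.077290)/-0.0282) = exp(0.07445/-0.0282)
f = exp(-2.6400) = 0.0714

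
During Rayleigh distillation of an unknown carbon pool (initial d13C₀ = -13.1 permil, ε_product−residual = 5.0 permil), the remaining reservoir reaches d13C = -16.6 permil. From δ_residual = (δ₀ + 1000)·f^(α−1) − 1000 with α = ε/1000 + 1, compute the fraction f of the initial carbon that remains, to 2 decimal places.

α − 1 = ε/1000 = 0.0050
(δ_res + 1000)/(δ₀ + 1000) = (-16.6 + 1000)/(-13.1 + 1000) = 983.4/986.9 = 0.996454
f = 0.996454^(1/0.0050) = exp(ln(0.996454)/0.0050) = exp(-0.00355/0.0050)
f = exp(-0.7106) = 0.4914

0.49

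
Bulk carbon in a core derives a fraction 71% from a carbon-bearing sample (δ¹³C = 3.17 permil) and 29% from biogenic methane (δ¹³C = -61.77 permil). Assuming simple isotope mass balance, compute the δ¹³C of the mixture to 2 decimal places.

δ_mix = f_A·δ_A + f_B·δ_B
δ_mix = 0.71 × (3.17) + 0.29 × (-61.77)
δ_mix = 2.251 + -17.913 = -15.663 permil

-15.66 permil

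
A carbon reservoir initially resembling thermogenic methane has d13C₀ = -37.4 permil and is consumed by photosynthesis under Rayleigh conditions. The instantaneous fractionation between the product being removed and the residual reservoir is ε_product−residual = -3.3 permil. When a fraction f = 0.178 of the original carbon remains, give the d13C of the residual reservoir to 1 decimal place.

Rayleigh residual: δ_res = (δ₀ + 1000)·f^(α−1) − 1000
α = ε/1000 + 1 = 0.99670, so α − 1 = -0.00330
f^(α−1) = 0.178^(-0.00330) = 1.005712
δ_res = (-37.4 + 1000) × 1.005712 − 1000 = 968.098 − 1000 = -31.90 permil

-31.9 permil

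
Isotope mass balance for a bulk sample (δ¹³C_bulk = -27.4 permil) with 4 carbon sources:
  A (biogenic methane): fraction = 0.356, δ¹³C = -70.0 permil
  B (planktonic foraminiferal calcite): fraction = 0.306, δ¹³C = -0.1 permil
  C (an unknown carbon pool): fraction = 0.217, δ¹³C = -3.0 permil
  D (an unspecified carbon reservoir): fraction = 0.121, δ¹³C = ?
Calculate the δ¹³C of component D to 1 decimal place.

Isotope mass balance: δ_bulk = Σ fᵢ·δᵢ.
-27.4 = 0.356×(-70.0) + 0.306×(-0.1) + 0.217×(-3.0) + 0.121×δ_D
0.121·δ_D = -27.4 − (-25.602) = -1.798
δ_D = -1.798 / 0.121 = -14.86 permil

-14.9 permil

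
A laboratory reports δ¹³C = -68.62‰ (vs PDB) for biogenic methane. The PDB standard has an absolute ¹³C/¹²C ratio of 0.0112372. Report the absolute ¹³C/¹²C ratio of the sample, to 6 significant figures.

0.0104661

R_sample = R_standard × (δ¹³C/1000 + 1)
R_sample = 0.0112372 × (-68.62/1000 + 1) = 0.0112372 × 0.931380
R_sample = 0.0104661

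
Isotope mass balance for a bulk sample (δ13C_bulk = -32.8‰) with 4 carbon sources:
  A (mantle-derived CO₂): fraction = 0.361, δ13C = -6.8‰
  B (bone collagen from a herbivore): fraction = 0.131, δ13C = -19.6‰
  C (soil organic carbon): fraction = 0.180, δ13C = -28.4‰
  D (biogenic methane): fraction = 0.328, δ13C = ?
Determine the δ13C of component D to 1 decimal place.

Isotope mass balance: δ_bulk = Σ fᵢ·δᵢ.
-32.8 = 0.361×(-6.8) + 0.131×(-19.6) + 0.180×(-28.4) + 0.328×δ_D
0.328·δ_D = -32.8 − (-10.134) = -22.666
δ_D = -22.666 / 0.328 = -69.10‰

-69.1‰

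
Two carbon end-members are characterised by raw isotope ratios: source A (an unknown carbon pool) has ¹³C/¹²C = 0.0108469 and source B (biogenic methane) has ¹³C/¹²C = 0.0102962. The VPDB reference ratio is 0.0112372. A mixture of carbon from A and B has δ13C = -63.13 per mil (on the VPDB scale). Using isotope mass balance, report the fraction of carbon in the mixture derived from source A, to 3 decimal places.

0.421

δ_A = (0.0108469/0.0112372 − 1)×1000 = (0.965267 − 1)×1000 = -34.733 per mil
δ_B = (0.0102962/0.0112372 − 1)×1000 = (0.916260 − 1)×1000 = -83.740 per mil
f_A = (δ_mix − δ_B)/(δ_A − δ_B) = (-63.13 − (-83.740))/(-34.733 − (-83.740))
f_A = 20.610 / 49.007 = 0.4205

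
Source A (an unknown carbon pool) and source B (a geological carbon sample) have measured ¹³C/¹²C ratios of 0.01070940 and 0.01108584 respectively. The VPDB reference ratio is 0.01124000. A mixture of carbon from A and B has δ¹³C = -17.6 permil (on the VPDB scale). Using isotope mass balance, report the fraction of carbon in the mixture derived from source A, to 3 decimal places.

δ_A = (0.01070940/0.01124000 − 1)×1000 = (0.952794 − 1)×1000 = -47.206 permil
δ_B = (0.01108584/0.01124000 − 1)×1000 = (0.986285 − 1)×1000 = -13.715 permil
f_A = (δ_mix − δ_B)/(δ_A − δ_B) = (-17.6 − (-13.715))/(-47.206 − (-13.715))
f_A = -3.885 / -33.491 = 0.1160

0.116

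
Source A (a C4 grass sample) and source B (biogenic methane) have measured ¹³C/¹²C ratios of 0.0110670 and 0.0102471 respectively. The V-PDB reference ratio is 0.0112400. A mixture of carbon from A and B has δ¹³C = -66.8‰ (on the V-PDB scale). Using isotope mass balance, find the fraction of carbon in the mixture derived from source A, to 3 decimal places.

0.295

δ_A = (0.0110670/0.0112400 − 1)×1000 = (0.984609 − 1)×1000 = -15.391‰
δ_B = (0.0102471/0.0112400 − 1)×1000 = (0.911664 − 1)×1000 = -88.336‰
f_A = (δ_mix − δ_B)/(δ_A − δ_B) = (-66.8 − (-88.336))/(-15.391 − (-88.336))
f_A = 21.536 / 72.945 = 0.2952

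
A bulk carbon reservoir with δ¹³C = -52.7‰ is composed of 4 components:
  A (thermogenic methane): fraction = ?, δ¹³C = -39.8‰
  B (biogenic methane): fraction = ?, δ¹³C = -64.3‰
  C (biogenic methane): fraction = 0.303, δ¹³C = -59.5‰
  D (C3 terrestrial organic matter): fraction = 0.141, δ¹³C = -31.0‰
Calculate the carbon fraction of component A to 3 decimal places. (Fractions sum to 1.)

0.222

Let f_A and f_B be the unknown fractions; fractions sum to 1 so f_A + f_B = 0.556.
Mass balance: Σ fᵢ·δᵢ = δ_bulk ⇒ f_A·(-39.8) + f_B·(-64.3) = -52.7 − (-22.399) = -30.301
Substitute f_B = 0.556 − f_A:
f_A·(-39.8 − -64.3) = -30.301 − 0.556×(-64.3) = 5.450
f_A = 5.450 / 24.5 = 0.2225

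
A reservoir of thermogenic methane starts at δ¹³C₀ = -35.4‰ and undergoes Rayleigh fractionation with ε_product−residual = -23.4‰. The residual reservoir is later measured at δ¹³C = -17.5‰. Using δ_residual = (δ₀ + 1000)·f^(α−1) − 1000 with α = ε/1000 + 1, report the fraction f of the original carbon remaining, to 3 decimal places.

α − 1 = ε/1000 = -0.0234
(δ_res + 1000)/(δ₀ + 1000) = (-17.5 + 1000)/(-35.4 + 1000) = 982.5/964.6 = 1.018557
f = 1.018557^(1/-0.0234) = exp(ln(1.018557)/-0.0234) = exp(0.01839/-0.0234)
f = exp(-0.7858) = 0.4558

0.456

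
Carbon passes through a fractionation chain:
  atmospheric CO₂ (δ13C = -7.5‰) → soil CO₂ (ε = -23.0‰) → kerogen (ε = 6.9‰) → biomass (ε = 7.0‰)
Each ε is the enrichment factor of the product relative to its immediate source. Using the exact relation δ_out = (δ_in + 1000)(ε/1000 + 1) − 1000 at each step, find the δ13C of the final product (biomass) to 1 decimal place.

-16.8‰

step 1: δ = (-7.50 + 1000)·(-23.0/1000 + 1) − 1000 = -30.33‰
step 2: δ = (-30.33 + 1000)·(6.9/1000 + 1) − 1000 = -23.64‰
step 3: δ = (-23.64 + 1000)·(7.0/1000 + 1) − 1000 = -16.80‰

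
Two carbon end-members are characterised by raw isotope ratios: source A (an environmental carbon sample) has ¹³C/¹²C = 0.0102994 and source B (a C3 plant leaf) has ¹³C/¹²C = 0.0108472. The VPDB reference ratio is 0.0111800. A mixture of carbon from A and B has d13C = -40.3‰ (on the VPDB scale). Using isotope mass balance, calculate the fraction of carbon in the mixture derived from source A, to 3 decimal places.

0.215

δ_A = (0.0102994/0.0111800 − 1)×1000 = (0.921234 − 1)×1000 = -78.766‰
δ_B = (0.0108472/0.0111800 − 1)×1000 = (0.970233 − 1)×1000 = -29.767‰
f_A = (δ_mix − δ_B)/(δ_A − δ_B) = (-40.3 − (-29.767))/(-78.766 − (-29.767))
f_A = -10.533 / -48.998 = 0.2150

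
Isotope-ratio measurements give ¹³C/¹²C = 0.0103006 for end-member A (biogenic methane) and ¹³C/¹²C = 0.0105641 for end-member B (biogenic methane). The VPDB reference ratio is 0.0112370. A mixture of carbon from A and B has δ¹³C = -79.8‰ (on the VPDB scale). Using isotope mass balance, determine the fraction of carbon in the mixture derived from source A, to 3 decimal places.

0.849

δ_A = (0.0103006/0.0112370 − 1)×1000 = (0.916668 − 1)×1000 = -83.332‰
δ_B = (0.0105641/0.0112370 − 1)×1000 = (0.940117 − 1)×1000 = -59.883‰
f_A = (δ_mix − δ_B)/(δ_A − δ_B) = (-79.8 − (-59.883))/(-83.332 − (-59.883))
f_A = -19.917 / -23.449 = 0.8494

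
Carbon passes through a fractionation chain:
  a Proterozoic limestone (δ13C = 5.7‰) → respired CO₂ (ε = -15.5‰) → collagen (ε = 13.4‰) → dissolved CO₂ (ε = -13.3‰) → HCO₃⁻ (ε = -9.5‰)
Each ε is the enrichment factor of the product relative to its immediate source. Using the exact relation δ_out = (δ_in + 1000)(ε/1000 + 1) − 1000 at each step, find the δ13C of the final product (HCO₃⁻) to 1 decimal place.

step 1: δ = (5.70 + 1000)·(-15.5/1000 + 1) − 1000 = -9.89‰
step 2: δ = (-9.89 + 1000)·(13.4/1000 + 1) − 1000 = 3.38‰
step 3: δ = (3.38 + 1000)·(-13.3/1000 + 1) − 1000 = -9.97‰
step 4: δ = (-9.97 + 1000)·(-9.5/1000 + 1) − 1000 = -19.37‰

-19.4‰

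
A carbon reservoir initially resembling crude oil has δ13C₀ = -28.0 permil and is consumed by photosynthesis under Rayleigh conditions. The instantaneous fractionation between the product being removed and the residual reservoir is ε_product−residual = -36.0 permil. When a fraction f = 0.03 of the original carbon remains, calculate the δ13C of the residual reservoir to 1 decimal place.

Rayleigh residual: δ_res = (δ₀ + 1000)·f^(α−1) − 1000
α = ε/1000 + 1 = 0.96400, so α − 1 = -0.03600
f^(α−1) = 0.03^(-0.03600) = 1.134550
δ_res = (-28.0 + 1000) × 1.134550 − 1000 = 1102.783 − 1000 = 102.78 permil

102.8 permil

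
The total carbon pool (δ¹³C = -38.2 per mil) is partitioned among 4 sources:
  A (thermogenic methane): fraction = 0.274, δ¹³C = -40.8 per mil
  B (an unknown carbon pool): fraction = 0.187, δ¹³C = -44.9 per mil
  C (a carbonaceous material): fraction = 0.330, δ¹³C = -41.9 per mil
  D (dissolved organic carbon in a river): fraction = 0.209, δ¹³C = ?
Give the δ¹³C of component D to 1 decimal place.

Isotope mass balance: δ_bulk = Σ fᵢ·δᵢ.
-38.2 = 0.274×(-40.8) + 0.187×(-44.9) + 0.330×(-41.9) + 0.209×δ_D
0.209·δ_D = -38.2 − (-33.403) = -4.797
δ_D = -4.797 / 0.209 = -22.95 per mil

-23.0 per mil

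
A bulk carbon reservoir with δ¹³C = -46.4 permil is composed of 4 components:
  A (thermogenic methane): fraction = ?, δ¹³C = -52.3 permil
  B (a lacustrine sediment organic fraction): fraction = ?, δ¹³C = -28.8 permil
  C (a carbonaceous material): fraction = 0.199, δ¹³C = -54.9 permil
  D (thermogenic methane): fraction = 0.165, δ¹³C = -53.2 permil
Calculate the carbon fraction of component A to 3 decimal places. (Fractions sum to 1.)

Let f_A and f_B be the unknown fractions; fractions sum to 1 so f_A + f_B = 0.636.
Mass balance: Σ fᵢ·δᵢ = δ_bulk ⇒ f_A·(-52.3) + f_B·(-28.8) = -46.4 − (-19.703) = -26.697
Substitute f_B = 0.636 − f_A:
f_A·(-52.3 − -28.8) = -26.697 − 0.636×(-28.8) = -8.380
f_A = -8.380 / -23.5 = 0.3566

0.357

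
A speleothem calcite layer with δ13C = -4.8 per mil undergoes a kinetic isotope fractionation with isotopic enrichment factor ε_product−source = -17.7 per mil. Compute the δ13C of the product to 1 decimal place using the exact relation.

-22.4 per mil

Exactly, δ_product = (δ_source + 1000)·(ε/1000 + 1) − 1000.
δ_product = (-4.8 + 1000) × (-17.7/1000 + 1) − 1000
δ_product = -22.42 per mil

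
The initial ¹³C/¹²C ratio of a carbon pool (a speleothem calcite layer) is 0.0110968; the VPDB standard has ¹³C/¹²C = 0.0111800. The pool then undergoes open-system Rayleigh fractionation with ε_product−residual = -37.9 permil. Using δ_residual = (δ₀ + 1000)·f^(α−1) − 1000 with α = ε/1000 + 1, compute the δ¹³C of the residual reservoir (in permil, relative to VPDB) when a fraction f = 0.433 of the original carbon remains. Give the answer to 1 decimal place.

δ₀ = (0.0110968/0.0111800 − 1)×1000 = (0.992558 − 1)×1000 = -7.442 permil
α − 1 = ε/1000 = -0.0379
f^(α−1) = 0.433^(-0.0379) = 1.032232
δ_res = (-7.442 + 1000) × 1.032232 − 1000 = 1024.550 − 1000 = 24.55 permil

24.5 permil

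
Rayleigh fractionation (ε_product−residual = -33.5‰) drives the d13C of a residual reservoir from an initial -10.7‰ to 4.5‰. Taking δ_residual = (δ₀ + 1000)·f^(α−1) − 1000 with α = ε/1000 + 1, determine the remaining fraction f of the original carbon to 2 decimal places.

α − 1 = ε/1000 = -0.0335
(δ_res + 1000)/(δ₀ + 1000) = (4.5 + 1000)/(-10.7 + 1000) = 1004.5/989.3 = 1.015364
f = 1.015364^(1/-0.0335) = exp(ln(1.015364)/-0.0335) = exp(0.01525/-0.0335)
f = exp(-0.4552) = 0.6344

0.63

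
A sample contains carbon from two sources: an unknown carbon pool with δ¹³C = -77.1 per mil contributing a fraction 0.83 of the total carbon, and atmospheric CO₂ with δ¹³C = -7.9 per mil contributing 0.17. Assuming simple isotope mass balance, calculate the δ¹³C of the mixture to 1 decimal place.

δ_mix = f_A·δ_A + f_B·δ_B
δ_mix = 0.83 × (-77.1) + 0.17 × (-7.9)
δ_mix = -63.99 + -1.34 = -65.34 per mil

-65.3 per mil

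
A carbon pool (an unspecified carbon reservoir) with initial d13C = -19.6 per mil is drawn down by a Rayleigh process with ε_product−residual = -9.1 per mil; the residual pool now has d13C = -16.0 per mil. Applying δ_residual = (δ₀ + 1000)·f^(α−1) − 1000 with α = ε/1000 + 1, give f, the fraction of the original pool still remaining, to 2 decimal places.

0.67

α − 1 = ε/1000 = -0.0091
(δ_res + 1000)/(δ₀ + 1000) = (-16.0 + 1000)/(-19.6 + 1000) = 984.0/980.4 = 1.003672
f = 1.003672^(1/-0.0091) = exp(ln(1.003672)/-0.0091) = exp(0.00367/-0.0091)
f = exp(-0.4028) = 0.6685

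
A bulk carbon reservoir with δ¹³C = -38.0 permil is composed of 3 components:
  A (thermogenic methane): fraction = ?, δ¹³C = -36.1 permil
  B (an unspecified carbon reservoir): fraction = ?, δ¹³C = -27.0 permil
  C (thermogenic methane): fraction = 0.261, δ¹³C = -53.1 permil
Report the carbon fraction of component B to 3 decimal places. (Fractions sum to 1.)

0.279

Let f_B and f_A be the unknown fractions; fractions sum to 1 so f_B + f_A = 0.739.
Mass balance: Σ fᵢ·δᵢ = δ_bulk ⇒ f_B·(-27.0) + f_A·(-36.1) = -38.0 − (-13.859) = -24.141
Substitute f_A = 0.739 − f_B:
f_B·(-27.0 − -36.1) = -24.141 − 0.739×(-36.1) = 2.537
f_B = 2.537 / 9.1 = 0.2788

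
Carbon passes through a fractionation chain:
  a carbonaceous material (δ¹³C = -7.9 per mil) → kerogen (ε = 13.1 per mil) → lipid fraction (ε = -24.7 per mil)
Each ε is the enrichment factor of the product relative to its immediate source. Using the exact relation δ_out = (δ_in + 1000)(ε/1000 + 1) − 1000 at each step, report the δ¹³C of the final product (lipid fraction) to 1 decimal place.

-19.7 per mil

step 1: δ = (-7.90 + 1000)·(13.1/1000 + 1) − 1000 = 5.10 per mil
step 2: δ = (5.10 + 1000)·(-24.7/1000 + 1) − 1000 = -19.73 per mil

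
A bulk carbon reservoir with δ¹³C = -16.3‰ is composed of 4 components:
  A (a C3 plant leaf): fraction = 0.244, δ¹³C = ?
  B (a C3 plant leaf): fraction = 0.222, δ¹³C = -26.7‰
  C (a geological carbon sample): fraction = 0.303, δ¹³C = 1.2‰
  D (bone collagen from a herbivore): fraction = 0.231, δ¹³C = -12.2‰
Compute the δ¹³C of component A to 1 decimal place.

Isotope mass balance: δ_bulk = Σ fᵢ·δᵢ.
-16.3 = 0.244×δ_A + 0.222×(-26.7) + 0.303×(1.2) + 0.231×(-12.2)
0.244·δ_A = -16.3 − (-8.382) = -7.918
δ_A = -7.918 / 0.244 = -32.45‰

-32.5‰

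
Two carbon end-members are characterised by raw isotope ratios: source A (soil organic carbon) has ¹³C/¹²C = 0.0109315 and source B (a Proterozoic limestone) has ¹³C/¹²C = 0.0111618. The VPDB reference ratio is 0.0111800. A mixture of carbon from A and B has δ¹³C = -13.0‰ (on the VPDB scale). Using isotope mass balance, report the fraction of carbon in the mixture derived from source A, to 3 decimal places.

δ_A = (0.0109315/0.0111800 − 1)×1000 = (0.977773 − 1)×1000 = -22.227‰
δ_B = (0.0111618/0.0111800 − 1)×1000 = (0.998372 − 1)×1000 = -1.628‰
f_A = (δ_mix − δ_B)/(δ_A − δ_B) = (-13.0 − (-1.628))/(-22.227 − (-1.628))
f_A = -11.372 / -20.599 = 0.5521

0.552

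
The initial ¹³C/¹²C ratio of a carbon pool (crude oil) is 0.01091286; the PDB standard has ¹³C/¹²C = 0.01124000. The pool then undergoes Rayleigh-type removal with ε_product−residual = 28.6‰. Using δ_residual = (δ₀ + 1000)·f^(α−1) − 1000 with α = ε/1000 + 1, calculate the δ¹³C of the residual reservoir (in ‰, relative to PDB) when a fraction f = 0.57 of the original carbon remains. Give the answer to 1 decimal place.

-44.6‰

δ₀ = (0.01091286/0.01124000 − 1)×1000 = (0.970895 − 1)×1000 = -29.105‰
α − 1 = ε/1000 = 0.0286
f^(α−1) = 0.57^(0.0286) = 0.984052
δ_res = (-29.105 + 1000) × 0.984052 − 1000 = 955.411 − 1000 = -44.59‰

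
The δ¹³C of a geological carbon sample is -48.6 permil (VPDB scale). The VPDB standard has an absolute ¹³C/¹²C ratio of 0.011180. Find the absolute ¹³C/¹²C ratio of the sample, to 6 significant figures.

0.0106367

R_sample = R_standard × (δ¹³C/1000 + 1)
R_sample = 0.011180 × (-48.6/1000 + 1) = 0.011180 × 0.951400
R_sample = 0.0106367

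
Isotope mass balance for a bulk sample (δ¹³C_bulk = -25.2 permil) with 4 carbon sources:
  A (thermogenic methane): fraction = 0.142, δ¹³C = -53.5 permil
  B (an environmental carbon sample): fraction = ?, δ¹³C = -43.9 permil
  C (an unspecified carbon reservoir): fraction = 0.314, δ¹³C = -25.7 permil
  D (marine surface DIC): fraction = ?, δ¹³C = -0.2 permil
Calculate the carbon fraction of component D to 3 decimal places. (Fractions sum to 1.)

0.328

Let f_D and f_B be the unknown fractions; fractions sum to 1 so f_D + f_B = 0.544.
Mass balance: Σ fᵢ·δᵢ = δ_bulk ⇒ f_D·(-0.2) + f_B·(-43.9) = -25.2 − (-15.667) = -9.533
Substitute f_B = 0.544 − f_D:
f_D·(-0.2 − -43.9) = -9.533 − 0.544×(-43.9) = 14.348
f_D = 14.348 / 43.7 = 0.3283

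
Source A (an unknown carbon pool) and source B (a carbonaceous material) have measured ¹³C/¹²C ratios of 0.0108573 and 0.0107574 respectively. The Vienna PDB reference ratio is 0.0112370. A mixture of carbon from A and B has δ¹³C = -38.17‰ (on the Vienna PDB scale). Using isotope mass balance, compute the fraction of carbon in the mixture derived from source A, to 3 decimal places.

0.507

δ_A = (0.0108573/0.0112370 − 1)×1000 = (0.966210 − 1)×1000 = -33.790‰
δ_B = (0.0107574/0.0112370 − 1)×1000 = (0.957320 − 1)×1000 = -42.680‰
f_A = (δ_mix − δ_B)/(δ_A − δ_B) = (-38.17 − (-42.680))/(-33.790 − (-42.680))
f_A = 4.510 / 8.890 = 0.5073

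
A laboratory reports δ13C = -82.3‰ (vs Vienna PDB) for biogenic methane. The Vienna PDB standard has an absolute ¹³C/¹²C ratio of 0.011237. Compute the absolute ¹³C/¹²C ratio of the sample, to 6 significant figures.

R_sample = R_standard × (δ13C/1000 + 1)
R_sample = 0.011237 × (-82.3/1000 + 1) = 0.011237 × 0.917700
R_sample = 0.0103122

0.0103122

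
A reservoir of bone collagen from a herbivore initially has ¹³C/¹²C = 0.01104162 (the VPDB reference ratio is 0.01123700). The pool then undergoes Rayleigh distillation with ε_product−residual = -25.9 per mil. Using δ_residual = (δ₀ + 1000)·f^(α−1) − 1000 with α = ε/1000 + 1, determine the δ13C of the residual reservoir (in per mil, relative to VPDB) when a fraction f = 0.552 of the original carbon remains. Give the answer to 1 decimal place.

δ₀ = (0.01104162/0.01123700 − 1)×1000 = (0.982613 − 1)×1000 = -17.387 per mil
α − 1 = ε/1000 = -0.0259
f^(α−1) = 0.552^(-0.0259) = 1.015509
δ_res = (-17.387 + 1000) × 1.015509 − 1000 = 997.852 − 1000 = -2.15 per mil

-2.1 per mil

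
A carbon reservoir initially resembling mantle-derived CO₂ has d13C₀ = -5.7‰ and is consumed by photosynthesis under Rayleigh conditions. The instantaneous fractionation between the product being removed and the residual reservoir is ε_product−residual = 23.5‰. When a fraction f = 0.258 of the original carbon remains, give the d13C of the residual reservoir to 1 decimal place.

Rayleigh residual: δ_res = (δ₀ + 1000)·f^(α−1) − 1000
α = ε/1000 + 1 = 1.02350, so α − 1 = 0.02350
f^(α−1) = 0.258^(0.02350) = 0.968664
δ_res = (-5.7 + 1000) × 0.968664 − 1000 = 963.142 − 1000 = -36.86‰

-36.9‰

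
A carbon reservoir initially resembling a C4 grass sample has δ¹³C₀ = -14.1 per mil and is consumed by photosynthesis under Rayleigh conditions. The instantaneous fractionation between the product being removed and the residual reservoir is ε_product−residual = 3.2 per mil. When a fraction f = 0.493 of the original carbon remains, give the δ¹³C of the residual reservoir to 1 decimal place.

Rayleigh residual: δ_res = (δ₀ + 1000)·f^(α−1) − 1000
α = ε/1000 + 1 = 1.00320, so α − 1 = 0.00320
f^(α−1) = 0.493^(0.00320) = 0.997739
δ_res = (-14.1 + 1000) × 0.997739 − 1000 = 983.671 − 1000 = -16.33 per mil

-16.3 per mil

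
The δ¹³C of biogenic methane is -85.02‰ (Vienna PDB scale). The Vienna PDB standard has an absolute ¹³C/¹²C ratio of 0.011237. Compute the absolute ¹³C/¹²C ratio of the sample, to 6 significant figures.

R_sample = R_standard × (δ¹³C/1000 + 1)
R_sample = 0.011237 × (-85.02/1000 + 1) = 0.011237 × 0.914980
R_sample = 0.0102816

0.0102816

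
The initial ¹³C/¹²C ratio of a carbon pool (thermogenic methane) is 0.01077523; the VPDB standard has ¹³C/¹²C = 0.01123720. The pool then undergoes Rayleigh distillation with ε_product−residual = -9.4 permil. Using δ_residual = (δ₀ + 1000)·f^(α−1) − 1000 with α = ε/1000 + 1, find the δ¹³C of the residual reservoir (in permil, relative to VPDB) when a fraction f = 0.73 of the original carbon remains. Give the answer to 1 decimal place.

δ₀ = (0.01077523/0.01123720 − 1)×1000 = (0.958889 − 1)×1000 = -41.111 permil
α − 1 = ε/1000 = -0.0094
f^(α−1) = 0.73^(-0.0094) = 1.002963
δ_res = (-41.111 + 1000) × 1.002963 − 1000 = 961.730 − 1000 = -38.27 permil

-38.3 permil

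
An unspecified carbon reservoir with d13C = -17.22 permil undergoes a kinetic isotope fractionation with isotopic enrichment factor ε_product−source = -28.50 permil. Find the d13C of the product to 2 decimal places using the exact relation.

To first order, δ_product ≈ δ_source + ε = -45.72 permil.
Exactly, δ_product = (δ_source + 1000)·(ε/1000 + 1) − 1000.
δ_product = (-17.22 + 1000) × (-28.50/1000 + 1) − 1000
δ_product = -45.229 permil

-45.23 permil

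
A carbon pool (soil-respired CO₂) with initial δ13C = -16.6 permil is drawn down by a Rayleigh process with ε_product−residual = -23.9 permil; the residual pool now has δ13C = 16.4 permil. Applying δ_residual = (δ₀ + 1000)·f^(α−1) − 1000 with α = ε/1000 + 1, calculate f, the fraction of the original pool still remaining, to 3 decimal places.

α − 1 = ε/1000 = -0.0239
(δ_res + 1000)/(δ₀ + 1000) = (16.4 + 1000)/(-16.6 + 1000) = 1016.4/983.4 = 1.033557
f = 1.033557^(1/-0.0239) = exp(ln(1.033557)/-0.0239) = exp(0.03301/-0.0239)
f = exp(-1.3810) = 0.2513

0.251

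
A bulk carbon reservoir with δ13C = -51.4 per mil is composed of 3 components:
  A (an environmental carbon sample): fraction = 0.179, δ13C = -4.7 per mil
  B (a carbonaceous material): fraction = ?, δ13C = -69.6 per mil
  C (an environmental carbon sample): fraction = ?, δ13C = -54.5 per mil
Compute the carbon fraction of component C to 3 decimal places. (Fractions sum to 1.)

Let f_C and f_B be the unknown fractions; fractions sum to 1 so f_C + f_B = 0.821.
Mass balance: Σ fᵢ·δᵢ = δ_bulk ⇒ f_C·(-54.5) + f_B·(-69.6) = -51.4 − (-0.841) = -50.559
Substitute f_B = 0.821 − f_C:
f_C·(-54.5 − -69.6) = -50.559 − 0.821×(-69.6) = 6.583
f_C = 6.583 / 15.1 = 0.4360

0.436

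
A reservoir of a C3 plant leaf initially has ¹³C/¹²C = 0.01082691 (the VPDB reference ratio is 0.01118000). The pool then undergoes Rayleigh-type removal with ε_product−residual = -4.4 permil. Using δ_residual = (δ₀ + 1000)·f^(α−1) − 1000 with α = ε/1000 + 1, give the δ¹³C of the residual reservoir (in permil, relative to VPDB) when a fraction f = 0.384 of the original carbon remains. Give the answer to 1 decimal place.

δ₀ = (0.01082691/0.01118000 − 1)×1000 = (0.968418 − 1)×1000 = -31.582 permil
α − 1 = ε/1000 = -0.0044
f^(α−1) = 0.384^(-0.0044) = 1.004220
δ_res = (-31.582 + 1000) × 1.004220 − 1000 = 972.505 − 1000 = -27.50 permil

-27.5 permil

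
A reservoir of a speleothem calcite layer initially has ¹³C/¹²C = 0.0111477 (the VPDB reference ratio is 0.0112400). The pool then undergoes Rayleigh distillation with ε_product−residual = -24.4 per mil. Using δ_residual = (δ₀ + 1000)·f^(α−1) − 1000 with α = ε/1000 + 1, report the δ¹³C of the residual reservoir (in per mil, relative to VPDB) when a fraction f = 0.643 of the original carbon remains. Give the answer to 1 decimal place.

δ₀ = (0.0111477/0.0112400 − 1)×1000 = (0.991788 − 1)×1000 = -8.212 per mil
α − 1 = ε/1000 = -0.0244
f^(α−1) = 0.643^(-0.0244) = 1.010834
δ_res = (-8.212 + 1000) × 1.010834 − 1000 = 1002.533 − 1000 = 2.53 per mil

2.5 per mil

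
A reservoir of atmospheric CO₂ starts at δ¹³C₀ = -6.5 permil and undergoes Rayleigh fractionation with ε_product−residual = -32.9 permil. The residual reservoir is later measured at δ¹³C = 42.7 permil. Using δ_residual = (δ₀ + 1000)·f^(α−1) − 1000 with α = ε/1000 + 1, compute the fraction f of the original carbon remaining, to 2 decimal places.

α − 1 = ε/1000 = -0.0329
(δ_res + 1000)/(δ₀ + 1000) = (42.7 + 1000)/(-6.5 + 1000) = 1042.7/993.5 = 1.049522
f = 1.049522^(1/-0.0329) = exp(ln(1.049522)/-0.0329) = exp(0.04833/-0.0329)
f = exp(-1.4691) = 0.2301

0.23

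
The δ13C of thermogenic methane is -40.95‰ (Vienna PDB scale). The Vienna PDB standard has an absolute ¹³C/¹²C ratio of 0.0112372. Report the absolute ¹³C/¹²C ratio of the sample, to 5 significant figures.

0.010777

R_sample = R_standard × (δ13C/1000 + 1)
R_sample = 0.0112372 × (-40.95/1000 + 1) = 0.0112372 × 0.959050
R_sample = 0.0107770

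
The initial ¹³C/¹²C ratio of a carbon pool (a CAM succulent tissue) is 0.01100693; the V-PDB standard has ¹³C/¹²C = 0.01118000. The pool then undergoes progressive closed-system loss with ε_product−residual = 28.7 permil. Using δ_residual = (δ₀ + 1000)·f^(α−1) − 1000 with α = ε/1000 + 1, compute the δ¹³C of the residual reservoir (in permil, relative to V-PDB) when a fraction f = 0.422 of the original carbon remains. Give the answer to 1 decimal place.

-39.6 permil

δ₀ = (0.01100693/0.01118000 − 1)×1000 = (0.984520 − 1)×1000 = -15.480 permil
α − 1 = ε/1000 = 0.0287
f^(α−1) = 0.422^(0.0287) = 0.975543
δ_res = (-15.480 + 1000) × 0.975543 − 1000 = 960.441 − 1000 = -39.56 permil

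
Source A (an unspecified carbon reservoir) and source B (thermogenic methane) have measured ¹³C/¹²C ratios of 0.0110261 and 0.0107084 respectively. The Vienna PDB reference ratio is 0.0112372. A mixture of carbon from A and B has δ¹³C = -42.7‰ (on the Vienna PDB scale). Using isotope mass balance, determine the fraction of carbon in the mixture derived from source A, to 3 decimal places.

0.154

δ_A = (0.0110261/0.0112372 − 1)×1000 = (0.981214 − 1)×1000 = -18.786‰
δ_B = (0.0107084/0.0112372 − 1)×1000 = (0.952942 − 1)×1000 = -47.058‰
f_A = (δ_mix − δ_B)/(δ_A − δ_B) = (-42.7 − (-47.058))/(-18.786 − (-47.058))
f_A = 4.358 / 28.272 = 0.1541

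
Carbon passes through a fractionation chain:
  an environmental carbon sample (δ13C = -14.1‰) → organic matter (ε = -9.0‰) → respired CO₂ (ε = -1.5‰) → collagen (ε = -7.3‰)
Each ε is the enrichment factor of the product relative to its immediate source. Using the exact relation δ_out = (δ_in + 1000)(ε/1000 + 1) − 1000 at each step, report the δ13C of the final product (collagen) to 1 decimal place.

step 1: δ = (-14.10 + 1000)·(-9.0/1000 + 1) − 1000 = -22.97‰
step 2: δ = (-22.97 + 1000)·(-1.5/1000 + 1) − 1000 = -24.44‰
step 3: δ = (-24.44 + 1000)·(-7.3/1000 + 1) − 1000 = -31.56‰

-31.6‰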